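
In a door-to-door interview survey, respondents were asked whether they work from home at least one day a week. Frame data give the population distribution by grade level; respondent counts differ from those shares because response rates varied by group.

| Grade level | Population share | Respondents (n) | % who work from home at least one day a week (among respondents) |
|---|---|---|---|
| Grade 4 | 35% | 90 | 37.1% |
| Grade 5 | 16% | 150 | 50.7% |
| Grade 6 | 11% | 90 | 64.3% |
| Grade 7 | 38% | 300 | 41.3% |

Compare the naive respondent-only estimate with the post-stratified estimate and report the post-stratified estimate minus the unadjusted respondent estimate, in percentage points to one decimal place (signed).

Without adjustment, the pooled respondent share is:
  (90/630)×37.1 + (150/630)×50.7 + (90/630)×64.3 + (300/630)×41.3 = 46.2238%
Post-stratifying to population shares instead:
  0.35×37.1 + 0.16×50.7 + 0.11×64.3 + 0.38×41.3 = 43.864%
Difference = 43.864 − 46.2238 = -2.3598 pp.

-2.4 percentage points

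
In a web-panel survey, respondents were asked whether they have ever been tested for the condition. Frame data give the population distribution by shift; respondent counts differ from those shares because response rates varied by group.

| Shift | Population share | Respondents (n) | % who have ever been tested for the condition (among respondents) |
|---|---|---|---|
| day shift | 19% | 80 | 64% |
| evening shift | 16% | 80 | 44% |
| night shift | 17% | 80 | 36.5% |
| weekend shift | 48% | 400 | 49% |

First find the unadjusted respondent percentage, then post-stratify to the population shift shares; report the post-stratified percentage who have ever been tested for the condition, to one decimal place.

48.9%

Without adjustment, the pooled respondent share is:
  (80/640)×64 + (80/640)×44 + (80/640)×36.5 + (400/640)×49 = 48.6875%
Reweighting by population shift shares:
  0.19×64 + 0.16×44 + 0.17×36.5 + 0.48×49 = 48.925%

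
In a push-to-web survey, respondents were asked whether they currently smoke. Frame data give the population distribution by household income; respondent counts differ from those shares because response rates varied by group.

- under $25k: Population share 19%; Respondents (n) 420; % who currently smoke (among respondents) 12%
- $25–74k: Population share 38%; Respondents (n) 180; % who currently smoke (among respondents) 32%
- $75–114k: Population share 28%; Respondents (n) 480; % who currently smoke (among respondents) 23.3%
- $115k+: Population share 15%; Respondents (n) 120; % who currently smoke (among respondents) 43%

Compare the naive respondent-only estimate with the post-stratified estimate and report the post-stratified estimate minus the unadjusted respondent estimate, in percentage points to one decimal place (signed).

Without adjustment, the pooled respondent share is:
  (420/1200)×12 + (180/1200)×32 + (480/1200)×23.3 + (120/1200)×43 = 22.62%
Post-stratifying to population shares instead:
  0.19×12 + 0.38×32 + 0.28×23.3 + 0.15×43 = 27.414%
Difference = 27.414 − 22.62 = 4.794 pp.

+4.8 percentage points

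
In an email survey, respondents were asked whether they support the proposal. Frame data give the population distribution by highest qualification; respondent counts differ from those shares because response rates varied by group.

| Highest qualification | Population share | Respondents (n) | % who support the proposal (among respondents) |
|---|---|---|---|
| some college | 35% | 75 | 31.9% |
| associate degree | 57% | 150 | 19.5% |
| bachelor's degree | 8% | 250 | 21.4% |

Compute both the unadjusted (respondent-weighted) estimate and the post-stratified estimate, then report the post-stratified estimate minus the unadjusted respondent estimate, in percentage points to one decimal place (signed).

Without adjustment, the pooled respondent share is:
  (75/475)×31.9 + (150/475)×19.5 + (250/475)×21.4 = 22.4579%
Post-stratifying to population shares instead:
  0.35×31.9 + 0.57×19.5 + 0.08×21.4 = 23.992%
Difference = 23.992 − 22.4579 = 1.5341 pp.

+1.5 percentage points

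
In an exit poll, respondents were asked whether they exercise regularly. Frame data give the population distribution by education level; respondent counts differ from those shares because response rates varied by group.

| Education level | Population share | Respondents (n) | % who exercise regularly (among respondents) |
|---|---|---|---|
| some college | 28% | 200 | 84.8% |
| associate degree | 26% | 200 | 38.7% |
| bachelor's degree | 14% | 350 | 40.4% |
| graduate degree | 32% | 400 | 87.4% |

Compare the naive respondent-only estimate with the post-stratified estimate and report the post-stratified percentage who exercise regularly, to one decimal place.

Unadjusted (pooled respondent) estimate weights by respondent counts:
  (200/1150)×84.8 + (200/1150)×38.7 + (350/1150)×40.4 + (400/1150)×87.4 = 64.1739%
Post-stratified estimate weights by population shares:
  0.28×84.8 + 0.26×38.7 + 0.14×40.4 + 0.32×87.4 = 67.43%

67.4%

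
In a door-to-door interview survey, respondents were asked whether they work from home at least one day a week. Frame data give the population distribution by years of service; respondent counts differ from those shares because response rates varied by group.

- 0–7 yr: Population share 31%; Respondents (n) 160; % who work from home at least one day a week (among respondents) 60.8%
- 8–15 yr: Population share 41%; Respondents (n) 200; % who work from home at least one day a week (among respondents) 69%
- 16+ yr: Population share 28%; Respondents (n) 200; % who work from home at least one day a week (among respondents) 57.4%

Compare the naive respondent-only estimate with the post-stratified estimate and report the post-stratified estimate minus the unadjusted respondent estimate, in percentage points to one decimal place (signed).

Unadjusted (pooled respondent) estimate weights by respondent counts:
  (160/560)×60.8 + (200/560)×69 + (200/560)×57.4 = 62.5143%
Post-stratifying to population shares instead:
  0.31×60.8 + 0.41×69 + 0.28×57.4 = 63.21%
Difference = 63.21 − 62.5143 = 0.6957 pp.

+0.7 percentage points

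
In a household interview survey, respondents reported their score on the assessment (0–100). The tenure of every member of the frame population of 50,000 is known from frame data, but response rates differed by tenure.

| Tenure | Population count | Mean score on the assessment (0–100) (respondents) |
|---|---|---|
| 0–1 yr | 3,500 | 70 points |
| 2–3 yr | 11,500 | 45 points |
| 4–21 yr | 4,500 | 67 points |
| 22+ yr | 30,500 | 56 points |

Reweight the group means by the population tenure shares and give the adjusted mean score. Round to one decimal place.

Each cell contributes population-share × respondent value:
  0–1 yr: (3,500/50,000) × 70 = 4.9
  2–3 yr: (11,500/50,000) × 45 = 10.35
  4–21 yr: (4,500/50,000) × 67 = 6.03
  22+ yr: (30,500/50,000) × 56 = 34.16
Post-stratified estimate = 55.44 → 55.4.

55.4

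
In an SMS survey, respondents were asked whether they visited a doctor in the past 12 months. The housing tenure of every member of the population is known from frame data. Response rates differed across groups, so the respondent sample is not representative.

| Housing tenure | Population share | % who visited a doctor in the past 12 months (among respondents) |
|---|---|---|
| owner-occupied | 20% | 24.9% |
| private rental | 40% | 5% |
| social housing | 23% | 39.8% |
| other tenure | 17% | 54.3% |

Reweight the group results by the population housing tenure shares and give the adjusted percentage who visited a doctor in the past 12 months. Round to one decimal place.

Post-stratification weights by population share, not respondent share:
  owner-occupied: 0.2 × 24.9 = 4.98
  private rental: 0.4 × 5 = 2
  social housing: 0.23 × 39.8 = 9.154
  other tenure: 0.17 × 54.3 = 9.231
Post-stratified estimate = 25.365 → 25.4%.

25.4%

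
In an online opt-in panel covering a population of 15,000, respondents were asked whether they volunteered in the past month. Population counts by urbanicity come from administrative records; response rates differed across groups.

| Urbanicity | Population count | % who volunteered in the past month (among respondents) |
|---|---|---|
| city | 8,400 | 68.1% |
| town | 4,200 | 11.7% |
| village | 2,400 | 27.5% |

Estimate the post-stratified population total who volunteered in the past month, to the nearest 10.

6,870

Each cell contributes its population count × the respondent rate:
  city: 8,400 × 68.1% = 5720.4
  town: 4,200 × 11.7% = 491.4
  village: 2,400 × 27.5% = 660
Estimated total = 6871.8 → 6,870.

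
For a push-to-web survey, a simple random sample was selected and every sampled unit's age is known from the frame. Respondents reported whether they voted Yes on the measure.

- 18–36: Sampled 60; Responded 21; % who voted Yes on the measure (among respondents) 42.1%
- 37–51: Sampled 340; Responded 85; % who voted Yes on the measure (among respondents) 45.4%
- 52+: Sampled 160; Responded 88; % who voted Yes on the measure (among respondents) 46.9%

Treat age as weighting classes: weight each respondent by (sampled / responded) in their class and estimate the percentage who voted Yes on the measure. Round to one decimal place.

45.5%

Response rates by class: 18–36 21/60 = 35%, 37–51 85/340 = 25%, 52+ 88/160 = 55%.
Each respondent's weight = sampled/responded in their class; summing within a class gives n_sampled, so:
  18–36: 60 × 42.1 = 2526
  37–51: 340 × 45.4 = 15,436
  52+: 160 × 46.9 = 7504
Adjusted estimate = 25,466 / 560 = 45.475 → 45.5%.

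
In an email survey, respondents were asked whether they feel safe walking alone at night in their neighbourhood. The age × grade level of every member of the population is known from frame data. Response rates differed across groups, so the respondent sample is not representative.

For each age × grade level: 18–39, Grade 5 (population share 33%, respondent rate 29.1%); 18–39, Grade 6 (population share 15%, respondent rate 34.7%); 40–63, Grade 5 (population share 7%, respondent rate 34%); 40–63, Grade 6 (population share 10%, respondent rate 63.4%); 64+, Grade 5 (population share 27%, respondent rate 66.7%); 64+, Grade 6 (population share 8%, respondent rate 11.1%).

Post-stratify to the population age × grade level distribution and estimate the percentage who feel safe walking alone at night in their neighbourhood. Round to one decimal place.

Weight each group's respondent value by its population share:
  18–39, Grade 5: 0.33 × 29.1 = 9.603
  18–39, Grade 6: 0.15 × 34.7 = 5.205
  40–63, Grade 5: 0.07 × 34 = 2.38
  40–63, Grade 6: 0.1 × 63.4 = 6.34
  64+, Grade 5: 0.27 × 66.7 = 18.009
  64+, Grade 6: 0.08 × 11.1 = 0.888
Post-stratified estimate = 42.425 → 42.4%.

42.4%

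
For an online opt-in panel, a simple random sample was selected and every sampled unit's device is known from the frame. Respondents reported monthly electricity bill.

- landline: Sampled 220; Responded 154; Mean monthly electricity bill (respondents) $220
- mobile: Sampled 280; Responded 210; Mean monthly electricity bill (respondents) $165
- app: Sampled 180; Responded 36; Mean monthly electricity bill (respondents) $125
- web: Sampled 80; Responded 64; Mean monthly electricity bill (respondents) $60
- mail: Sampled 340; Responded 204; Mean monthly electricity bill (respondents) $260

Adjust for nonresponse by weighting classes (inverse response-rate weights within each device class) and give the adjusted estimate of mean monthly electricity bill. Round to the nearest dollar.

$191

Class response rates: landline 154/220 = 70%, mobile 210/280 = 75%, app 36/180 = 20%, web 64/80 = 80%, mail 204/340 = 60%.
Each respondent's weight = sampled/responded in their class; summing within a class gives n_sampled, so:
  landline: 220 × 220 = 48,400
  mobile: 280 × 165 = 46,200
  app: 180 × 125 = 22,500
  web: 80 × 60 = 4800
  mail: 340 × 260 = 88,400
Adjusted estimate = 210,300 / 1,100 = 191.182 → $191.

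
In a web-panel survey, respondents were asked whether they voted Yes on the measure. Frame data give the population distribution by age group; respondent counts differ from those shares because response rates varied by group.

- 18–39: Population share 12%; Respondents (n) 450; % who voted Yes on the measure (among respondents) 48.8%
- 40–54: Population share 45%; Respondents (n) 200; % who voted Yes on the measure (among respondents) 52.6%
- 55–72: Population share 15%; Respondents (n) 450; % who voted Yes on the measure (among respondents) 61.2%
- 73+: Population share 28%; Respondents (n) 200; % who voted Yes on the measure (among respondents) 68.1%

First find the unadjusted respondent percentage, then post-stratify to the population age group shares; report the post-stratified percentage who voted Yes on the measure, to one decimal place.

57.8%

Without adjustment, the pooled respondent share is:
  (450/1300)×48.8 + (200/1300)×52.6 + (450/1300)×61.2 + (200/1300)×68.1 = 56.6462%
Reweighting by population age group shares:
  0.12×48.8 + 0.45×52.6 + 0.15×61.2 + 0.28×68.1 = 57.774%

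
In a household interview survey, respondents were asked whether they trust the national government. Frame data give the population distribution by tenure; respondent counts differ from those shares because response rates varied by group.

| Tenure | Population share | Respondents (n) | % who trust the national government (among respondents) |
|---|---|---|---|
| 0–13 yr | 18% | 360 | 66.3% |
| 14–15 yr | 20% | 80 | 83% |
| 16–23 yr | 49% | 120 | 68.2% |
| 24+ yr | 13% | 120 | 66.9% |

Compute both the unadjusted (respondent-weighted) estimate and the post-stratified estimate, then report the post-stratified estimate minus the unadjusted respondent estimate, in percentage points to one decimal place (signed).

+1.9 percentage points

Without adjustment, the pooled respondent share is:
  (360/680)×66.3 + (80/680)×83 + (120/680)×68.2 + (120/680)×66.9 = 68.7059%
Post-stratified estimate weights by population shares:
  0.18×66.3 + 0.2×83 + 0.49×68.2 + 0.13×66.9 = 70.649%
Difference = 70.649 − 68.7059 = 1.9431 pp.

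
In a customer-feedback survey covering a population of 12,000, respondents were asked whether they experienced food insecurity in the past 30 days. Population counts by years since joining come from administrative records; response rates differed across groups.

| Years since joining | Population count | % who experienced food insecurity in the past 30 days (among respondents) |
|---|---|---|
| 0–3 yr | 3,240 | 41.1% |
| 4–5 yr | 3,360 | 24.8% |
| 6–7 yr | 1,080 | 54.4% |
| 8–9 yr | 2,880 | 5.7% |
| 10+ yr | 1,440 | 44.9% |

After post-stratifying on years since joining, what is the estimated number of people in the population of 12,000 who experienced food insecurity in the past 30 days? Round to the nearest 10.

3,560

Estimated count per cell = population count × respondent percentage:
  0–3 yr: 3,240 × 41.1% = 1331.64
  4–5 yr: 3,360 × 24.8% = 833.28
  6–7 yr: 1,080 × 54.4% = 587.52
  8–9 yr: 2,880 × 5.7% = 164.16
  10+ yr: 1,440 × 44.9% = 646.56
Estimated total = 3563.16 → 3,560.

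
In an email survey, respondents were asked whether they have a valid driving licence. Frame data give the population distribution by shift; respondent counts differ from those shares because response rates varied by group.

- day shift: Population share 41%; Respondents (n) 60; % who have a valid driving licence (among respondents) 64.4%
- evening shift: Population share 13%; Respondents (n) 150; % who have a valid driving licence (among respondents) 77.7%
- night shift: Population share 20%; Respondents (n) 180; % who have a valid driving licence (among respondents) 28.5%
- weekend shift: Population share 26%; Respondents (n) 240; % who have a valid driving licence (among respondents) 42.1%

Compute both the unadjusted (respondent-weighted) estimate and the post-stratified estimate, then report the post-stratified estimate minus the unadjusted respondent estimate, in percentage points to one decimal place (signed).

+4.3 percentage points

Without adjustment, the pooled respondent share is:
  (60/630)×64.4 + (150/630)×77.7 + (180/630)×28.5 + (240/630)×42.1 = 48.8143%
Post-stratifying to population shares instead:
  0.41×64.4 + 0.13×77.7 + 0.2×28.5 + 0.26×42.1 = 53.151%
Difference = 53.151 − 48.8143 = 4.3367 pp.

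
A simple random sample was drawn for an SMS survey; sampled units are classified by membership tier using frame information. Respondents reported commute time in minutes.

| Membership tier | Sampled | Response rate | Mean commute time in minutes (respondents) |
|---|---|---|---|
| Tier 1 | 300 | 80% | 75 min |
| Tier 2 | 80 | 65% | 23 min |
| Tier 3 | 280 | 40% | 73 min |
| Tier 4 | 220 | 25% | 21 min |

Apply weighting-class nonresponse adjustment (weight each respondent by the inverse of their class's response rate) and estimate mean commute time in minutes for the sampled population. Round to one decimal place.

Weighting each respondent by the inverse class response rate inflates each class back to its sampled size, so the class weight is n_sampled:
  Tier 1: 300 × 75 = 22,500
  Tier 2: 80 × 23 = 1840
  Tier 3: 280 × 73 = 20,440
  Tier 4: 220 × 21 = 4620
Adjusted estimate = 49,400 / 880 = 56.1364 → 56.1.

56.1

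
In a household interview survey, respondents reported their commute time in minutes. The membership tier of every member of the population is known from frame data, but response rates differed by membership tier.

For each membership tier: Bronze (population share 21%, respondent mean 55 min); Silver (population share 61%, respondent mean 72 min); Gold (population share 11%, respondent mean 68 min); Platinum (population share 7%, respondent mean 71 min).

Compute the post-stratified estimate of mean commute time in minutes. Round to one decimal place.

67.9

Post-stratification weights by population share, not respondent share:
  Bronze: 0.21 × 55 = 11.55
  Silver: 0.61 × 72 = 43.92
  Gold: 0.11 × 68 = 7.48
  Platinum: 0.07 × 71 = 4.97
Post-stratified estimate = 67.92 → 67.9.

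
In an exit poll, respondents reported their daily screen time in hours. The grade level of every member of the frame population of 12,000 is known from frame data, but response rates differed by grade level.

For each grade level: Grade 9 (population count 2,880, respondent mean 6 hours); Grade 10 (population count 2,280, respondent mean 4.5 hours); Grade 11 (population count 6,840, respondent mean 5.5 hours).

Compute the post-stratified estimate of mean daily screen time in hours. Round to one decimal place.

Each cell contributes population-share × respondent value:
  Grade 9: (2,880/12,000) × 6 = 1.44
  Grade 10: (2,280/12,000) × 4.5 = 0.855
  Grade 11: (6,840/12,000) × 5.5 = 3.135
Post-stratified estimate = 5.43 → 5.4.

5.4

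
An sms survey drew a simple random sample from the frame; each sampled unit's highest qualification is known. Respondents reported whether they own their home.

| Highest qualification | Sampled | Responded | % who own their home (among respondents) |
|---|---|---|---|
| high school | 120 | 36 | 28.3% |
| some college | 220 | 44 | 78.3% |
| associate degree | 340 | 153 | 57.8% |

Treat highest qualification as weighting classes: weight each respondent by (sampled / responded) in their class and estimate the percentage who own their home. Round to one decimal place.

59.2%

Response rates by class: high school 36/120 = 30%, some college 44/220 = 20%, associate degree 153/340 = 45%.
Each respondent's weight = sampled/responded in their class; summing within a class gives n_sampled, so:
  high school: 120 × 28.3 = 3396
  some college: 220 × 78.3 = 17,226
  associate degree: 340 × 57.8 = 19,652
Adjusted estimate = 40,274 / 680 = 59.2265 → 59.2%.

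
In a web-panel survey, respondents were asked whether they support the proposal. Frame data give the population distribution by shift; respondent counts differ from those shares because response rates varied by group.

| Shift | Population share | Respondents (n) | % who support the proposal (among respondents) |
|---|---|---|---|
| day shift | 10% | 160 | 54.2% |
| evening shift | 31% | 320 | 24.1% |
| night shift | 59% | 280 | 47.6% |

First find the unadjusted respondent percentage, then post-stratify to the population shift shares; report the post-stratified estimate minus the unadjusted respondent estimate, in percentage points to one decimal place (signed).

Naive respondent-only estimate (weights = respondent counts):
  (160/760)×54.2 + (320/760)×24.1 + (280/760)×47.6 = 39.0947%
Post-stratifying to population shares instead:
  0.1×54.2 + 0.31×24.1 + 0.59×47.6 = 40.975%
Difference = 40.975 − 39.0947 = 1.8803 pp.

+1.9 percentage points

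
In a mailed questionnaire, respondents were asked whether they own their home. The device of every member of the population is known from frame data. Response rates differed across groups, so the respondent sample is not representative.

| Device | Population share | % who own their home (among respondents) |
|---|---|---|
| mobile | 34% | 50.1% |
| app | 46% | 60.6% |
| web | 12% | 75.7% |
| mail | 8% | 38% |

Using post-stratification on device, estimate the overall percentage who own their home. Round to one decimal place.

Reweight to the known device distribution:
  mobile: 0.34 × 50.1 = 17.034
  app: 0.46 × 60.6 = 27.876
  web: 0.12 × 75.7 = 9.084
  mail: 0.08 × 38 = 3.04
Post-stratified estimate = 57.034 → 57.0%.

57.0%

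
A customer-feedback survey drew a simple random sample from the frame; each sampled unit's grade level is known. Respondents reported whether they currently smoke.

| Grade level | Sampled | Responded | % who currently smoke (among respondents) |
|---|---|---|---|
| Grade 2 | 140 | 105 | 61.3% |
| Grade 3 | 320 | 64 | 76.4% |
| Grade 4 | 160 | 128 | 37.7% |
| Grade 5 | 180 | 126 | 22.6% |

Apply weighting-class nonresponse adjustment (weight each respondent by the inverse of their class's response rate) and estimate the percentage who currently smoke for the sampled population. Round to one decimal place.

53.9%

Response rates by class: Grade 2 105/140 = 75%, Grade 3 64/320 = 20%, Grade 4 128/160 = 80%, Grade 5 126/180 = 70%.
Inverse-response-rate weighting restores each class to its sampled count, so class totals weight by n_sampled:
  Grade 2: 140 × 61.3 = 8582
  Grade 3: 320 × 76.4 = 24,448
  Grade 4: 160 × 37.7 = 6032
  Grade 5: 180 × 22.6 = 4068
Adjusted estimate = 43,130 / 800 = 53.9125 → 53.9%.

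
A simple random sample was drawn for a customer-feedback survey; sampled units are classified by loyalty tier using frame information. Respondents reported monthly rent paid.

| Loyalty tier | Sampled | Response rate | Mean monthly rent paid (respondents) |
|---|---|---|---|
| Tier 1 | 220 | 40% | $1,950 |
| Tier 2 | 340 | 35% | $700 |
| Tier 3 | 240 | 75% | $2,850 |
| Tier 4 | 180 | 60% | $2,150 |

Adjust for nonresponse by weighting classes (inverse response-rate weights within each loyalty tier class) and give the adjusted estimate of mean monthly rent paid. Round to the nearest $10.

Inverse-response-rate weighting restores each class to its sampled count, so class totals weight by n_sampled:
  Tier 1: 220 × 1950 = 429,000
  Tier 2: 340 × 700 = 238,000
  Tier 3: 240 × 2850 = 684,000
  Tier 4: 180 × 2150 = 387,000
Adjusted estimate = 1,738,000 / 980 = 1773.47 → $1,770.

$1,770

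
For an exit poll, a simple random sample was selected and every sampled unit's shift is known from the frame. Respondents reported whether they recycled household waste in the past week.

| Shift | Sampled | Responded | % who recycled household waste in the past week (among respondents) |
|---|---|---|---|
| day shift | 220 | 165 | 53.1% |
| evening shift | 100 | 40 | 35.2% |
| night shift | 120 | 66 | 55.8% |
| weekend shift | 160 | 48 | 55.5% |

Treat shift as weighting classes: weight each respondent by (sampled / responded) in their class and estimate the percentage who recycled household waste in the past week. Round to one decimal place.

Response rates by class: day shift 165/220 = 75%, evening shift 40/100 = 40%, night shift 66/120 = 55%, weekend shift 48/160 = 30%.
Weighting each respondent by the inverse class response rate inflates each class back to its sampled size, so the class weight is n_sampled:
  day shift: 220 × 53.1 = 11,682
  evening shift: 100 × 35.2 = 3520
  night shift: 120 × 55.8 = 6696
  weekend shift: 160 × 55.5 = 8880
Adjusted estimate = 30,778 / 600 = 51.2967 → 51.3%.

51.3%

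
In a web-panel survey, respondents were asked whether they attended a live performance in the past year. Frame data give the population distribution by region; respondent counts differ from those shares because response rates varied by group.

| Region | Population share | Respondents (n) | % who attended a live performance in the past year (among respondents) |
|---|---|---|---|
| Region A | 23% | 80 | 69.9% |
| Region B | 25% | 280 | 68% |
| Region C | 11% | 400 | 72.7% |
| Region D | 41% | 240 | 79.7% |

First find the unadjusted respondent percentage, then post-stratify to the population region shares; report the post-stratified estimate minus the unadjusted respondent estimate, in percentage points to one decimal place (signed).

+0.9 percentage points

Naive respondent-only estimate (weights = respondent counts):
  (80/1000)×69.9 + (280/1000)×68 + (400/1000)×72.7 + (240/1000)×79.7 = 72.84%
Post-stratifying to population shares instead:
  0.23×69.9 + 0.25×68 + 0.11×72.7 + 0.41×79.7 = 73.751%
Difference = 73.751 − 72.84 = 0.911 pp.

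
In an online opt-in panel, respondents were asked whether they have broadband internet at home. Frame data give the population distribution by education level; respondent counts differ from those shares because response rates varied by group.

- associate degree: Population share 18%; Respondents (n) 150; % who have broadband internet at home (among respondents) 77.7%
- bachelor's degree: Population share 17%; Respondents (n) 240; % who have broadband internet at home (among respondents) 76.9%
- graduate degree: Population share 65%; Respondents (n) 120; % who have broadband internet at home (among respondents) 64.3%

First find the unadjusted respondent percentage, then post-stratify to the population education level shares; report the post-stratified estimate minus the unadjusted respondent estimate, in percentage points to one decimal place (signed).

Unadjusted (pooled respondent) estimate weights by respondent counts:
  (150/510)×77.7 + (240/510)×76.9 + (120/510)×64.3 = 74.1706%
Reweighting by population education level shares:
  0.18×77.7 + 0.17×76.9 + 0.65×64.3 = 68.854%
Difference = 68.854 − 74.1706 = -5.3166 pp.

-5.3 percentage points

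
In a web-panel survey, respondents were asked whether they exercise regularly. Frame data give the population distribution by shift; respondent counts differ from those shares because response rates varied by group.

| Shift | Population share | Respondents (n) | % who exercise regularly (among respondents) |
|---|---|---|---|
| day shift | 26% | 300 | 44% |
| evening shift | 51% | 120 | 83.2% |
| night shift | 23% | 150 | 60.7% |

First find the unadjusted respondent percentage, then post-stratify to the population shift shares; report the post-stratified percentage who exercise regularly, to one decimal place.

67.8%

Unadjusted (pooled respondent) estimate weights by respondent counts:
  (300/570)×44 + (120/570)×83.2 + (150/570)×60.7 = 56.6474%
Reweighting by population shift shares:
  0.26×44 + 0.51×83.2 + 0.23×60.7 = 67.833%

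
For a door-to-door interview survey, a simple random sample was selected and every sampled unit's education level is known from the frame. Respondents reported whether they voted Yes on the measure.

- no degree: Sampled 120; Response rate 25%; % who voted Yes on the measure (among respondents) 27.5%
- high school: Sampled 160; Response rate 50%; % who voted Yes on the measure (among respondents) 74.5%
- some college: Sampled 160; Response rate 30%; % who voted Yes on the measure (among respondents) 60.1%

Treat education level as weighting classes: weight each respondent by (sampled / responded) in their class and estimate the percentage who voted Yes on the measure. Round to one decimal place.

56.4%

Each respondent's weight = sampled/responded in their class; summing within a class gives n_sampled, so:
  no degree: 120 × 27.5 = 3300
  high school: 160 × 74.5 = 11,920
  some college: 160 × 60.1 = 9616
Adjusted estimate = 24,836 / 440 = 56.4455 → 56.4%.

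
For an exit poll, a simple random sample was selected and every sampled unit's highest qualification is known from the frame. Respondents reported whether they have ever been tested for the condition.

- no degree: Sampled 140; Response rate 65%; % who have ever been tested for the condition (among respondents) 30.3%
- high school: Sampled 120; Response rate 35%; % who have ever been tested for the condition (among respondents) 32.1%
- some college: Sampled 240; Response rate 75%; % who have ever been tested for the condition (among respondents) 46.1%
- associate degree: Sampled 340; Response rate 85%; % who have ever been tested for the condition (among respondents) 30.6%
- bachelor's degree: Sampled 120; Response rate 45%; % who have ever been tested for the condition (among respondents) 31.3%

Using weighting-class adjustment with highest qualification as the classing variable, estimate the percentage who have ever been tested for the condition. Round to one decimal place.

With weight = n_sampled/n_responded per class, the weighted class total is n_sampled:
  no degree: 140 × 30.3 = 4242
  high school: 120 × 32.1 = 3852
  some college: 240 × 46.1 = 11,064
  associate degree: 340 × 30.6 = 10,404
  bachelor's degree: 120 × 31.3 = 3756
Adjusted estimate = 33,318 / 960 = 34.7062 → 34.7%.

34.7%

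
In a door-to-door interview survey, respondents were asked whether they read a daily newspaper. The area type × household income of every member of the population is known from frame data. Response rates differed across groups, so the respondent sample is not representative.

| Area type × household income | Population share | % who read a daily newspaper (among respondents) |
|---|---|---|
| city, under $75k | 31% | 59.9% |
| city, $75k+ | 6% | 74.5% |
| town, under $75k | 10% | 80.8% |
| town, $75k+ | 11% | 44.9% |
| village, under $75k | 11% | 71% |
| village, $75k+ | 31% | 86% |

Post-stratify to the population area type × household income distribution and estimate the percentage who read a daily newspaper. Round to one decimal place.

70.5%

Each cell contributes population-share × respondent value:
  city, under $75k: 0.31 × 59.9 = 18.569
  city, $75k+: 0.06 × 74.5 = 4.47
  town, under $75k: 0.1 × 80.8 = 8.08
  town, $75k+: 0.11 × 44.9 = 4.939
  village, under $75k: 0.11 × 71 = 7.81
  village, $75k+: 0.31 × 86 = 26.66
Post-stratified estimate = 70.528 → 70.5%.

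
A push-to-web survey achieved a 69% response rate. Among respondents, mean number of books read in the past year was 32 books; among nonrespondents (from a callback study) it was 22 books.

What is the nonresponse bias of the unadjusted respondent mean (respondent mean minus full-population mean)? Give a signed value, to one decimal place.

Nonresponse fraction = 1 − 0.69 = 0.31.
Bias = (nonresponse fraction) × (respondent mean − nonrespondent mean)
     = 0.31 × (32 − 22) = 0.31 × 10 = 3.1.

+3.1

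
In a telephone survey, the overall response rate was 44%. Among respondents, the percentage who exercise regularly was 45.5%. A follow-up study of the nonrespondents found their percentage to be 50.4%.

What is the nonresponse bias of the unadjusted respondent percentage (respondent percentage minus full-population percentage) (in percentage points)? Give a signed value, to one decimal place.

Nonresponse fraction = 1 − 0.44 = 0.56.
Bias = (nonresponse fraction) × (respondent percentage − nonrespondent percentage)
     = 0.56 × (45.5 − 50.4) = 0.56 × -4.9 = -2.744.

-2.7 percentage points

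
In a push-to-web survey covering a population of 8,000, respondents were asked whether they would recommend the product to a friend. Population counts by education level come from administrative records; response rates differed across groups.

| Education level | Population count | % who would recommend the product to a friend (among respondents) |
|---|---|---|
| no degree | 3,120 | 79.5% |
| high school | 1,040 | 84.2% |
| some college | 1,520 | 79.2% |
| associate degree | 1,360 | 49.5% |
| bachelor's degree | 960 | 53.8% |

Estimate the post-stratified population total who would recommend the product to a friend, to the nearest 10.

5,750

Estimated count per cell = population count × respondent percentage:
  no degree: 3,120 × 79.5% = 2480.4
  high school: 1,040 × 84.2% = 875.68
  some college: 1,520 × 79.2% = 1203.84
  associate degree: 1,360 × 49.5% = 673.2
  bachelor's degree: 960 × 53.8% = 516.48
Estimated total = 5749.6 → 5,750.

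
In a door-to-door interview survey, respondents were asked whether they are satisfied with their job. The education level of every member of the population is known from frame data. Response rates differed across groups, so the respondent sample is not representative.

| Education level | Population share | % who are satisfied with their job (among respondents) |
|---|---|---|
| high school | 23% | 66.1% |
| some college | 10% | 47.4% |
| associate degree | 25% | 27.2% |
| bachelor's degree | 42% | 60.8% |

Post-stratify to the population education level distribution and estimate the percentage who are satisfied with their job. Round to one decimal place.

52.3%

Each cell contributes population-share × respondent value:
  high school: 0.23 × 66.1 = 15.203
  some college: 0.1 × 47.4 = 4.74
  associate degree: 0.25 × 27.2 = 6.8
  bachelor's degree: 0.42 × 60.8 = 25.536
Post-stratified estimate = 52.279 → 52.3%.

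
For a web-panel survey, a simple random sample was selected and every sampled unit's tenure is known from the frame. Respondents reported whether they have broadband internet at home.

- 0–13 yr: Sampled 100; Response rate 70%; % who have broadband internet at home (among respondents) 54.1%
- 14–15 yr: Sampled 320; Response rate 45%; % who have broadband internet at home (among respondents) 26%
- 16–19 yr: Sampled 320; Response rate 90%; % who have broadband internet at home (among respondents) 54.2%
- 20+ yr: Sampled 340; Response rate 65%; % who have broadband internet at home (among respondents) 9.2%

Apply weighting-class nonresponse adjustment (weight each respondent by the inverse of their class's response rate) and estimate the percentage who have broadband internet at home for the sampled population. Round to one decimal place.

Each respondent's weight = sampled/responded in their class; summing within a class gives n_sampled, so:
  0–13 yr: 100 × 54.1 = 5410
  14–15 yr: 320 × 26 = 8320
  16–19 yr: 320 × 54.2 = 17,344
  20+ yr: 340 × 9.2 = 3128
Adjusted estimate = 34,202 / 1,080 = 31.6685 → 31.7%.

31.7%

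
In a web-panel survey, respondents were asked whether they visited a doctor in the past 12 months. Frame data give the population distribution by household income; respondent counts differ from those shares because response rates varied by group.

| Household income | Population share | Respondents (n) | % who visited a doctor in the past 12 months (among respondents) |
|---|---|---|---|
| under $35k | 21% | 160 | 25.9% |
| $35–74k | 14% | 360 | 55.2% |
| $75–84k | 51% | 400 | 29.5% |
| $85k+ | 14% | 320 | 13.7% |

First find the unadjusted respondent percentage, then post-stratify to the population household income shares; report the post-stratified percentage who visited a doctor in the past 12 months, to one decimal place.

30.1%

Unadjusted (pooled respondent) estimate weights by respondent counts:
  (160/1240)×25.9 + (360/1240)×55.2 + (400/1240)×29.5 + (320/1240)×13.7 = 32.4194%
Reweighting by population household income shares:
  0.21×25.9 + 0.14×55.2 + 0.51×29.5 + 0.14×13.7 = 30.13%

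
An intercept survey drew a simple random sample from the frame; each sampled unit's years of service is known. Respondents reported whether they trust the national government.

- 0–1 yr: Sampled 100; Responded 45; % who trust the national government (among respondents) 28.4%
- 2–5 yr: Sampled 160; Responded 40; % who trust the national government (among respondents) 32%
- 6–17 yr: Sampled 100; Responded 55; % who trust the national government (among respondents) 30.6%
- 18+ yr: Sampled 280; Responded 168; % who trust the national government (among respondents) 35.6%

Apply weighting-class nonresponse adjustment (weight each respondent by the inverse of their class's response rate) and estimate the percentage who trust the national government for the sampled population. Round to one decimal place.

32.8%

Response rates by class: 0–1 yr 45/100 = 45%, 2–5 yr 40/160 = 25%, 6–17 yr 55/100 = 55%, 18+ yr 168/280 = 60%.
Each respondent's weight = sampled/responded in their class; summing within a class gives n_sampled, so:
  0–1 yr: 100 × 28.4 = 2840
  2–5 yr: 160 × 32 = 5120
  6–17 yr: 100 × 30.6 = 3060
  18+ yr: 280 × 35.6 = 9968
Adjusted estimate = 20,988 / 640 = 32.7938 → 32.8%.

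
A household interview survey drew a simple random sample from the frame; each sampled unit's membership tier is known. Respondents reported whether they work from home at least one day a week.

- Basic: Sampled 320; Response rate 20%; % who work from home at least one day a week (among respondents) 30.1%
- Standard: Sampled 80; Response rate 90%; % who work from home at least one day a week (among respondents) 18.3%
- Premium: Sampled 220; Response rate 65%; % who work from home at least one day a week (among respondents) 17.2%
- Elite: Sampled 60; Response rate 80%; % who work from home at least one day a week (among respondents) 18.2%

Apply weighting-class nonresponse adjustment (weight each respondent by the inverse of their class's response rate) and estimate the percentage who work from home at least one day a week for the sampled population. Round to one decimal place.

Each respondent's weight = sampled/responded in their class; summing within a class gives n_sampled, so:
  Basic: 320 × 30.1 = 9632
  Standard: 80 × 18.3 = 1464
  Premium: 220 × 17.2 = 3784
  Elite: 60 × 18.2 = 1092
Adjusted estimate = 15,972 / 680 = 23.4882 → 23.5%.

23.5%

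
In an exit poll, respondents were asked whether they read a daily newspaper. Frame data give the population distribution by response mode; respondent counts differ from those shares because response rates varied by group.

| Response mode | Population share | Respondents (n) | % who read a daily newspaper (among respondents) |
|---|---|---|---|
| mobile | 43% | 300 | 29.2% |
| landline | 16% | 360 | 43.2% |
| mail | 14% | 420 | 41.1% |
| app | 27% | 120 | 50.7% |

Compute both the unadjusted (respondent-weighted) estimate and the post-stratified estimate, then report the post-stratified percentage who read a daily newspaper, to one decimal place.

38.9%

Naive respondent-only estimate (weights = respondent counts):
  (300/1200)×29.2 + (360/1200)×43.2 + (420/1200)×41.1 + (120/1200)×50.7 = 39.715%
Post-stratified estimate weights by population shares:
  0.43×29.2 + 0.16×43.2 + 0.14×41.1 + 0.27×50.7 = 38.911%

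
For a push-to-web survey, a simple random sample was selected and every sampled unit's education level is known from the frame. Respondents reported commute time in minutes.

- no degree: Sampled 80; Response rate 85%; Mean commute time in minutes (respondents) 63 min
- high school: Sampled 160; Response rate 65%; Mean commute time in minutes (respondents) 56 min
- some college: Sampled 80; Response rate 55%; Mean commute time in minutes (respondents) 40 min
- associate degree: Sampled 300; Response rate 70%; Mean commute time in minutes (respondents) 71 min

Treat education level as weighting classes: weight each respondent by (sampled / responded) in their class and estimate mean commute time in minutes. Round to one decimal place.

62.1

With weight = n_sampled/n_responded per class, the weighted class total is n_sampled:
  no degree: 80 × 63 = 5040
  high school: 160 × 56 = 8960
  some college: 80 × 40 = 3200
  associate degree: 300 × 71 = 21,300
Adjusted estimate = 38,500 / 620 = 62.0968 → 62.1.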